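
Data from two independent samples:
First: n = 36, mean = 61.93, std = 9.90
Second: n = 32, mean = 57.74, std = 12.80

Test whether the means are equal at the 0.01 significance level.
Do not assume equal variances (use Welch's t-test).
Welch's two-sample t-test:
H₀: μ₁ = μ₂
H₁: μ₁ ≠ μ₂
s₁²/n₁ = 9.90²/36 = 2.7225,  s₂²/n₂ = 12.80²/32 = 5.1200
SE = √(s₁²/n₁ + s₂²/n₂) = √(2.7225 + 5.1200) = 2.8004
df (Welch-Satterthwaite) = (s₁²/n₁ + s₂²/n₂)² / [(s₁²/n₁)²/(n₁-1) + (s₂²/n₂)²/(n₂-1)] ≈ 58.17
t = (x̄₁ - x̄₂) / SE = (61.93 - 57.74) / 2.8004 = 4.19 / 2.8004 = 1.496
p-value = 0.1400

Since p-value > α = 0.01, we fail to reject H₀.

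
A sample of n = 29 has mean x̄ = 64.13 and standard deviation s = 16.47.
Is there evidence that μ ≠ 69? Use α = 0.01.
One-sample t-test:
H₀: μ = 69
H₁: μ ≠ 69
df = n - 1 = 28
t = (x̄ - μ₀) / (s/√n) = (64.13 - 69) / (16.47/√29) = -1.592
p-value = 0.1225

Since p-value > α = 0.01, we fail to reject H₀.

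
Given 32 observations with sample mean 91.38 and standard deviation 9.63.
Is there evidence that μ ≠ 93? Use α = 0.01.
One-sample t-test:
H₀: μ = 93
H₁: μ ≠ 93
df = n - 1 = 31
t = (x̄ - μ₀) / (s/√n) = (91.38 - 93) / (9.63/√32) = -0.952
p-value = 0.3487

Since p-value > α = 0.01, we fail to reject H₀.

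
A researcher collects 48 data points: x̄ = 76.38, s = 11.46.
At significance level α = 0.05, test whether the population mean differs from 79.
One-sample t-test:
H₀: μ = 79
H₁: μ ≠ 79
df = n - 1 = 47
t = (x̄ - μ₀) / (s/√n) = (76.38 - 79) / (11.46/√48) = -1.584
p-value = 0.1199

Since p-value > α = 0.05, we fail to reject H₀.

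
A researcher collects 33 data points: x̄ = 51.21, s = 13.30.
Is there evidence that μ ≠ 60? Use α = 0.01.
One-sample t-test:
H₀: μ = 60
H₁: μ ≠ 60
df = n - 1 = 32
t = (x̄ - μ₀) / (s/√n) = (51.21 - 60) / (13.30/√33) = -3.797
p-value = 0.0006

Since p-value < α = 0.01, we reject H₀.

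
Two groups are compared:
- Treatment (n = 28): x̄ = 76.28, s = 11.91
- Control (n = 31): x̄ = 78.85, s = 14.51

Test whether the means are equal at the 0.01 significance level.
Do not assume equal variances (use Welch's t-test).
Welch's two-sample t-test:
H₀: μ₁ = μ₂
H₁: μ₁ ≠ μ₂
s₁²/n₁ = 11.91²/28 = 5.0660,  s₂²/n₂ = 14.51²/31 = 6.7916
SE = √(s₁²/n₁ + s₂²/n₂) = √(5.0660 + 6.7916) = 3.4435
df (Welch-Satterthwaite) = (s₁²/n₁ + s₂²/n₂)² / [(s₁²/n₁)²/(n₁-1) + (s₂²/n₂)²/(n₂-1)] ≈ 56.51
t = (x̄₁ - x̄₂) / SE = (76.28 - 78.85) / 3.4435 = -2.57 / 3.4435 = -0.746
p-value = 0.4586

Since p-value > α = 0.01, we fail to reject H₀.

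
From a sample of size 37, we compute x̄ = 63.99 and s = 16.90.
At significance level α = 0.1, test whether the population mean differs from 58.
One-sample t-test:
H₀: μ = 58
H₁: μ ≠ 58
df = n - 1 = 36
t = (x̄ - μ₀) / (s/√n) = (63.99 - 58) / (16.90/√37) = 2.156
p-value = 0.0378

Since p-value < α = 0.1, we reject H₀.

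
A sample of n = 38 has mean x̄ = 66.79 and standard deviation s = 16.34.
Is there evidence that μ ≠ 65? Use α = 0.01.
One-sample t-test:
H₀: μ = 65
H₁: μ ≠ 65
df = n - 1 = 37
t = (x̄ - μ₀) / (s/√n) = (66.79 - 65) / (16.34/√38) = 0.675
p-value = 0.5037

Since p-value > α = 0.01, we fail to reject H₀.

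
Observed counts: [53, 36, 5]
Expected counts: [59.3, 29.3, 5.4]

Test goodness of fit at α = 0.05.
Chi-square goodness of fit test:
H₀: observed counts match expected distribution
H₁: observed counts differ from expected distribution
df = k - 1 = 2
χ² = Σ(O - E)²/E
   = (53 - 59.3)²/59.3 + (36 - 29.3)²/29.3 + (5 - 5.4)²/5.4
   = 0.669 + 1.532 + 0.030
   = 2.23
p-value = 0.3277

Since p-value > α = 0.05, we fail to reject H₀.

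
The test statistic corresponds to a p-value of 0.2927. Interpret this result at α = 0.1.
Since p = 0.2927 > α = 0.1, fail to reject H₀.
There is insufficient evidence to reject the null hypothesis; the result is not statistically significant at the 0.1 level.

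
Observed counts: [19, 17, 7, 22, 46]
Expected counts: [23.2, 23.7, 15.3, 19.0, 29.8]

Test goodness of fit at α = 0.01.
Chi-square goodness of fit test:
H₀: observed counts match expected distribution
H₁: observed counts differ from expected distribution
df = k - 1 = 4
χ² = Σ(O - E)²/E
   = (19 - 23.2)²/23.2 + (17 - 23.7)²/23.7 + (7 - 15.3)²/15.3 + (22 - 19.0)²/19.0 + (46 - 29.8)²/29.8
   = 0.760 + 1.894 + 4.503 + 0.474 + 8.807
   = 16.44
p-value = 0.0025

Since p-value < α = 0.01, we reject H₀.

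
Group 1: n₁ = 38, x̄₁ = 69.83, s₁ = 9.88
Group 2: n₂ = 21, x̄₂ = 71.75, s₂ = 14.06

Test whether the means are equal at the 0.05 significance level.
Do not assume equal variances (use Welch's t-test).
Welch's two-sample t-test:
H₀: μ₁ = μ₂
H₁: μ₁ ≠ μ₂
s₁²/n₁ = 9.88²/38 = 2.5688,  s₂²/n₂ = 14.06²/21 = 9.4135
SE = √(s₁²/n₁ + s₂²/n₂) = √(2.5688 + 9.4135) = 3.4615
df (Welch-Satterthwaite) = (s₁²/n₁ + s₂²/n₂)² / [(s₁²/n₁)²/(n₁-1) + (s₂²/n₂)²/(n₂-1)] ≈ 31.15
t = (x̄₁ - x̄₂) / SE = (69.83 - 71.75) / 3.4615 = -1.92 / 3.4615 = -0.555
p-value = 0.5831

Since p-value > α = 0.05, we fail to reject H₀.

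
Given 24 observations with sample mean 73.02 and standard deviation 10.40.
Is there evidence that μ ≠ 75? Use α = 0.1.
One-sample t-test:
H₀: μ = 75
H₁: μ ≠ 75
df = n - 1 = 23
t = (x̄ - μ₀) / (s/√n) = (73.02 - 75) / (10.40/√24) = -0.933
p-value = 0.3607

Since p-value > α = 0.1, we fail to reject H₀.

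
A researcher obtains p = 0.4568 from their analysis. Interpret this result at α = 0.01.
Since p = 0.4568 > α = 0.01, fail to reject H₀.
There is insufficient evidence to reject the null hypothesis; the result is not statistically significant at the 0.01 level.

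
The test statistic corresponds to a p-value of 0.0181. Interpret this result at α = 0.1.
Since p = 0.0181 < α = 0.1, reject H₀.
There is sufficient evidence to reject the null hypothesis; the result is statistically significant at the 0.1 level.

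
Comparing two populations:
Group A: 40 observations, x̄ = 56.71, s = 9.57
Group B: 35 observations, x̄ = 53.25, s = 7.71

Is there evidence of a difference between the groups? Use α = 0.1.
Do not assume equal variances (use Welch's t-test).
Welch's two-sample t-test:
H₀: μ₁ = μ₂
H₁: μ₁ ≠ μ₂
s₁²/n₁ = 9.57²/40 = 2.2896,  s₂²/n₂ = 7.71²/35 = 1.6984
SE = √(s₁²/n₁ + s₂²/n₂) = √(2.2896 + 1.6984) = 1.9970
df (Welch-Satterthwaite) = (s₁²/n₁ + s₂²/n₂)² / [(s₁²/n₁)²/(n₁-1) + (s₂²/n₂)²/(n₂-1)] ≈ 72.54
t = (x̄₁ - x̄₂) / SE = (56.71 - 53.25) / 1.9970 = 3.46 / 1.9970 = 1.733
p-value = 0.0874

Since p-value < α = 0.1, we reject H₀.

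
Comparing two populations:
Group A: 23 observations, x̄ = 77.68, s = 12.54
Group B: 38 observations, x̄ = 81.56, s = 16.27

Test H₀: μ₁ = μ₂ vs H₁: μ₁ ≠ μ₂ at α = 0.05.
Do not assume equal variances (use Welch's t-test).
Welch's two-sample t-test:
H₀: μ₁ = μ₂
H₁: μ₁ ≠ μ₂
s₁²/n₁ = 12.54²/23 = 6.8370,  s₂²/n₂ = 16.27²/38 = 6.9661
SE = √(s₁²/n₁ + s₂²/n₂) = √(6.8370 + 6.9661) = 3.7153
df (Welch-Satterthwaite) = (s₁²/n₁ + s₂²/n₂)² / [(s₁²/n₁)²/(n₁-1) + (s₂²/n₂)²/(n₂-1)] ≈ 55.45
t = (x̄₁ - x̄₂) / SE = (77.68 - 81.56) / 3.7153 = -3.88 / 3.7153 = -1.044
p-value = 0.3009

Since p-value > α = 0.05, we fail to reject H₀.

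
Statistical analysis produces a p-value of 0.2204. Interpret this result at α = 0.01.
Since p = 0.2204 > α = 0.01, fail to reject H₀.
There is insufficient evidence to reject the null hypothesis; the result is not statistically significant at the 0.01 level.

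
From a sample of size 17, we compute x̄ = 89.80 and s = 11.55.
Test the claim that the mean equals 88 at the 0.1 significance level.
One-sample t-test:
H₀: μ = 88
H₁: μ ≠ 88
df = n - 1 = 16
t = (x̄ - μ₀) / (s/√n) = (89.80 - 88) / (11.55/√17) = 0.643
p-value = 0.5296

Since p-value > α = 0.1, we fail to reject H₀.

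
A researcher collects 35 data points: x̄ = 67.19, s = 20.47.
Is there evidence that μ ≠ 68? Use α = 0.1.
One-sample t-test:
H₀: μ = 68
H₁: μ ≠ 68
df = n - 1 = 34
t = (x̄ - μ₀) / (s/√n) = (67.19 - 68) / (20.47/√35) = -0.234
p-value = 0.8163

Since p-value > α = 0.1, we fail to reject H₀.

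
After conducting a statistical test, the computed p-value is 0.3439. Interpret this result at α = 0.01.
Since p = 0.3439 > α = 0.01, fail to reject H₀.
There is insufficient evidence to reject the null hypothesis; the result is not statistically significant at the 0.01 level.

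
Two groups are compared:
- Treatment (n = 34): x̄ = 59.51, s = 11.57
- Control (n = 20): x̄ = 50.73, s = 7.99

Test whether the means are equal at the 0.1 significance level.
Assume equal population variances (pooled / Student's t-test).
Student's two-sample t-test (equal variances):
H₀: μ₁ = μ₂
H₁: μ₁ ≠ μ₂
df = n₁ + n₂ - 2 = 52
Pooled variance s_p² = [(n₁-1)s₁² + (n₂-1)s₂²] / (n₁ + n₂ - 2) = [(33)(11.57²) + (19)(7.99²)] / 52 = 108.2789
SE = √(s_p²(1/n₁ + 1/n₂)) = √(108.2789 × (1/34 + 1/20)) = 2.9323
t = (x̄₁ - x̄₂) / SE = (59.51 - 50.73) / 2.9323 = 8.78 / 2.9323 = 2.994
p-value = 0.0042

Since p-value < α = 0.1, we reject H₀.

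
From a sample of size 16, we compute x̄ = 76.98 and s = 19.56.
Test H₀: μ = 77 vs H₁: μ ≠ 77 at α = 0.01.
One-sample t-test:
H₀: μ = 77
H₁: μ ≠ 77
df = n - 1 = 15
t = (x̄ - μ₀) / (s/√n) = (76.98 - 77) / (19.56/√16) = -0.004
p-value = 0.9968

Since p-value > α = 0.01, we fail to reject H₀.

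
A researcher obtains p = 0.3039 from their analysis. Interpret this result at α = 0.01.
Since p = 0.3039 > α = 0.01, fail to reject H₀.
There is insufficient evidence to reject the null hypothesis; the result is not statistically significant at the 0.01 level.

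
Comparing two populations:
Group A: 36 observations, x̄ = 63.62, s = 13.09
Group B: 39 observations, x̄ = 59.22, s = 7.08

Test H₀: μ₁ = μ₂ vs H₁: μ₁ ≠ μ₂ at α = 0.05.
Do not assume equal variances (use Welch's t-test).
Welch's two-sample t-test:
H₀: μ₁ = μ₂
H₁: μ₁ ≠ μ₂
s₁²/n₁ = 13.09²/36 = 4.7597,  s₂²/n₂ = 7.08²/39 = 1.2853
SE = √(s₁²/n₁ + s₂²/n₂) = √(4.7597 + 1.2853) = 2.4587
df (Welch-Satterthwaite) = (s₁²/n₁ + s₂²/n₂)² / [(s₁²/n₁)²/(n₁-1) + (s₂²/n₂)²/(n₂-1)] ≈ 52.90
t = (x̄₁ - x̄₂) / SE = (63.62 - 59.22) / 2.4587 = 4.40 / 2.4587 = 1.790
p-value = 0.0792

Since p-value > α = 0.05, we fail to reject H₀.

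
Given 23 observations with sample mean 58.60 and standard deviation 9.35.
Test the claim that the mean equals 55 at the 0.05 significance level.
One-sample t-test:
H₀: μ = 55
H₁: μ ≠ 55
df = n - 1 = 22
t = (x̄ - μ₀) / (s/√n) = (58.60 - 55) / (9.35/√23) = 1.847
p-value = 0.0783

Since p-value > α = 0.05, we fail to reject H₀.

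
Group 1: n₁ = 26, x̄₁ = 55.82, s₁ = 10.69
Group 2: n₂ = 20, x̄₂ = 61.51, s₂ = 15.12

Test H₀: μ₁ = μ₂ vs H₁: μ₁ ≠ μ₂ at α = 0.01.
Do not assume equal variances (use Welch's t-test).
Welch's two-sample t-test:
H₀: μ₁ = μ₂
H₁: μ₁ ≠ μ₂
s₁²/n₁ = 10.69²/26 = 4.3952,  s₂²/n₂ = 15.12²/20 = 11.4307
SE = √(s₁²/n₁ + s₂²/n₂) = √(4.3952 + 11.4307) = 3.9782
df (Welch-Satterthwaite) = (s₁²/n₁ + s₂²/n₂)² / [(s₁²/n₁)²/(n₁-1) + (s₂²/n₂)²/(n₂-1)] ≈ 32.74
t = (x̄₁ - x̄₂) / SE = (55.82 - 61.51) / 3.9782 = -5.69 / 3.9782 = -1.430
p-value = 0.1621

Since p-value > α = 0.01, we fail to reject H₀.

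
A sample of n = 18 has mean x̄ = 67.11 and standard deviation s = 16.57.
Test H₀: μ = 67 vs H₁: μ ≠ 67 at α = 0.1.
One-sample t-test:
H₀: μ = 67
H₁: μ ≠ 67
df = n - 1 = 17
t = (x̄ - μ₀) / (s/√n) = (67.11 - 67) / (16.57/√18) = 0.028
p-value = 0.9779

Since p-value > α = 0.1, we fail to reject H₀.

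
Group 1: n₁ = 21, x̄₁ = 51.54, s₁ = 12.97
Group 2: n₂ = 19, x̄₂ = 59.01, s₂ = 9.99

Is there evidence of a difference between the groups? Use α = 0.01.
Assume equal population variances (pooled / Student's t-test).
Student's two-sample t-test (equal variances):
H₀: μ₁ = μ₂
H₁: μ₁ ≠ μ₂
df = n₁ + n₂ - 2 = 38
Pooled variance s_p² = [(n₁-1)s₁² + (n₂-1)s₂²] / (n₁ + n₂ - 2) = [(20)(12.97²) + (18)(9.99²)] / 38 = 135.8110
SE = √(s_p²(1/n₁ + 1/n₂)) = √(135.8110 × (1/21 + 1/19)) = 3.6899
t = (x̄₁ - x̄₂) / SE = (51.54 - 59.01) / 3.6899 = -7.47 / 3.6899 = -2.024
p-value = 0.0500

Since p-value > α = 0.01, we fail to reject H₀.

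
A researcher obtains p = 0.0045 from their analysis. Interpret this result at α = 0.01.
Since p = 0.0045 < α = 0.01, reject H₀.
There is sufficient evidence to reject the null hypothesis; the result is statistically significant at the 0.01 level.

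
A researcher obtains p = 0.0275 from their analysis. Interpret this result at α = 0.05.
Since p = 0.0275 < α = 0.05, reject H₀.
There is sufficient evidence to reject the null hypothesis; the result is statistically significant at the 0.05 level.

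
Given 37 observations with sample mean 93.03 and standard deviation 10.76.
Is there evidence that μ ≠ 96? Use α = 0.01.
One-sample t-test:
H₀: μ = 96
H₁: μ ≠ 96
df = n - 1 = 36
t = (x̄ - μ₀) / (s/√n) = (93.03 - 96) / (10.76/√37) = -1.679
p-value = 0.1018

Since p-value > α = 0.01, we fail to reject H₀.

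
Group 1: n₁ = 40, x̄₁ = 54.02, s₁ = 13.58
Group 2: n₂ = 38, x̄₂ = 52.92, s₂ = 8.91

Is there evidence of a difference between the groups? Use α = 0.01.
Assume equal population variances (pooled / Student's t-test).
Student's two-sample t-test (equal variances):
H₀: μ₁ = μ₂
H₁: μ₁ ≠ μ₂
df = n₁ + n₂ - 2 = 76
Pooled variance s_p² = [(n₁-1)s₁² + (n₂-1)s₂²] / (n₁ + n₂ - 2) = [(39)(13.58²) + (37)(8.91²)] / 76 = 133.2842
SE = √(s_p²(1/n₁ + 1/n₂)) = √(133.2842 × (1/40 + 1/38)) = 2.6153
t = (x̄₁ - x̄₂) / SE = (54.02 - 52.92) / 2.6153 = 1.10 / 2.6153 = 0.421
p-value = 0.6752

Since p-value > α = 0.01, we fail to reject H₀.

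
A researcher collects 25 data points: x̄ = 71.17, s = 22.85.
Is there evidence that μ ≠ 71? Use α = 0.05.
One-sample t-test:
H₀: μ = 71
H₁: μ ≠ 71
df = n - 1 = 24
t = (x̄ - μ₀) / (s/√n) = (71.17 - 71) / (22.85/√25) = 0.037
p-value = 0.9706

Since p-value > α = 0.05, we fail to reject H₀.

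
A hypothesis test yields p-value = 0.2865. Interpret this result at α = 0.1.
Since p = 0.2865 > α = 0.1, fail to reject H₀.
There is insufficient evidence to reject the null hypothesis; the result is not statistically significant at the 0.1 level.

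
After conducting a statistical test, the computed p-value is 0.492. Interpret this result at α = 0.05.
Since p = 0.492 > α = 0.05, fail to reject H₀.
There is insufficient evidence to reject the null hypothesis; the result is not statistically significant at the 0.05 level.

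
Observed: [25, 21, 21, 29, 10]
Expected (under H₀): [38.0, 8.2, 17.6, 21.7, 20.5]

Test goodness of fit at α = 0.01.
Chi-square goodness of fit test:
H₀: observed counts match expected distribution
H₁: observed counts differ from expected distribution
df = k - 1 = 4
χ² = Σ(O - E)²/E
   = (25 - 38.0)²/38.0 + (21 - 8.2)²/8.2 + (21 - 17.6)²/17.6 + (29 - 21.7)²/21.7 + (10 - 20.5)²/20.5
   = 4.447 + 19.980 + 0.657 + 2.456 + 5.378
   = 32.92
p-value < 0.0001

Since p-value < α = 0.01, we reject H₀.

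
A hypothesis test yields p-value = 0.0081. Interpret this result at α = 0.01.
Since p = 0.0081 < α = 0.01, reject H₀.
There is sufficient evidence to reject the null hypothesis; the result is statistically significant at the 0.01 level.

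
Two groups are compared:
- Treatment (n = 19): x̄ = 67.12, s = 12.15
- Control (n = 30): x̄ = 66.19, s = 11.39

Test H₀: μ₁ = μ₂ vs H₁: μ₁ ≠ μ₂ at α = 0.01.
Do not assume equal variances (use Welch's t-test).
Welch's two-sample t-test:
H₀: μ₁ = μ₂
H₁: μ₁ ≠ μ₂
s₁²/n₁ = 12.15²/19 = 7.7696,  s₂²/n₂ = 11.39²/30 = 4.3244
SE = √(s₁²/n₁ + s₂²/n₂) = √(7.7696 + 4.3244) = 3.4776
df (Welch-Satterthwaite) = (s₁²/n₁ + s₂²/n₂)² / [(s₁²/n₁)²/(n₁-1) + (s₂²/n₂)²/(n₂-1)] ≈ 36.58
t = (x̄₁ - x̄₂) / SE = (67.12 - 66.19) / 3.4776 = 0.93 / 3.4776 = 0.267
p-value = 0.7906

Since p-value > α = 0.01, we fail to reject H₀.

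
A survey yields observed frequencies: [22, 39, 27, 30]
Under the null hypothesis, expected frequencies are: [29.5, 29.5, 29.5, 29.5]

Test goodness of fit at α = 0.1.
Chi-square goodness of fit test:
H₀: observed counts match expected distribution
H₁: observed counts differ from expected distribution
df = k - 1 = 3
χ² = Σ(O - E)²/E
   = (22 - 29.5)²/29.5 + (39 - 29.5)²/29.5 + (27 - 29.5)²/29.5 + (30 - 29.5)²/29.5
   = 1.907 + 3.059 + 0.212 + 0.008
   = 5.19
p-value = 0.1586

Since p-value > α = 0.1, we fail to reject H₀.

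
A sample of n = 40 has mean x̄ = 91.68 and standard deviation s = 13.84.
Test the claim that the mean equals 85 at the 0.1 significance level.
One-sample t-test:
H₀: μ = 85
H₁: μ ≠ 85
df = n - 1 = 39
t = (x̄ - μ₀) / (s/√n) = (91.68 - 85) / (13.84/√40) = 3.053
p-value = 0.0041

Since p-value < α = 0.1, we reject H₀.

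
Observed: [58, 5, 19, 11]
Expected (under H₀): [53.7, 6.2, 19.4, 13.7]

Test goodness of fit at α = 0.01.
Chi-square goodness of fit test:
H₀: observed counts match expected distribution
H₁: observed counts differ from expected distribution
df = k - 1 = 3
χ² = Σ(O - E)²/E
   = (58 - 53.7)²/53.7 + (5 - 6.2)²/6.2 + (19 - 19.4)²/19.4 + (11 - 13.7)²/13.7
   = 0.344 + 0.232 + 0.008 + 0.532
   = 1.12
p-value = 0.7730

Since p-value > α = 0.01, we fail to reject H₀.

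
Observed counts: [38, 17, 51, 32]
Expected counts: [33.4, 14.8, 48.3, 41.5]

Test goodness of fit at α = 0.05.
Chi-square goodness of fit test:
H₀: observed counts match expected distribution
H₁: observed counts differ from expected distribution
df = k - 1 = 3
χ² = Σ(O - E)²/E
   = (38 - 33.4)²/33.4 + (17 - 14.8)²/14.8 + (51 - 48.3)²/48.3 + (32 - 41.5)²/41.5
   = 0.634 + 0.327 + 0.151 + 2.175
   = 3.29
p-value = 0.3496

Since p-value > α = 0.05, we fail to reject H₀.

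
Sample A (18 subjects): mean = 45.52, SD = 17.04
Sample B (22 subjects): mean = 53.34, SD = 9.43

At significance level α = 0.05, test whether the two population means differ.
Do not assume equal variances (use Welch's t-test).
Welch's two-sample t-test:
H₀: μ₁ = μ₂
H₁: μ₁ ≠ μ₂
s₁²/n₁ = 17.04²/18 = 16.1312,  s₂²/n₂ = 9.43²/22 = 4.0420
SE = √(s₁²/n₁ + s₂²/n₂) = √(16.1312 + 4.0420) = 4.4915
df (Welch-Satterthwaite) = (s₁²/n₁ + s₂²/n₂)² / [(s₁²/n₁)²/(n₁-1) + (s₂²/n₂)²/(n₂-1)] ≈ 25.30
t = (x̄₁ - x̄₂) / SE = (45.52 - 53.34) / 4.4915 = -7.82 / 4.4915 = -1.741
p-value = 0.0938

Since p-value > α = 0.05, we fail to reject H₀.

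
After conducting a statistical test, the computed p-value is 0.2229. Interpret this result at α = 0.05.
Since p = 0.2229 > α = 0.05, fail to reject H₀.
There is insufficient evidence to reject the null hypothesis; the result is not statistically significant at the 0.05 level.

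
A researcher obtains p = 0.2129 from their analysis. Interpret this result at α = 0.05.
Since p = 0.2129 > α = 0.05, fail to reject H₀.
There is insufficient evidence to reject the null hypothesis; the result is not statistically significant at the 0.05 level.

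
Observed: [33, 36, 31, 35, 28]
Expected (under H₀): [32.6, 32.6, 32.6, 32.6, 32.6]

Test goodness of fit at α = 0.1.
Chi-square goodness of fit test:
H₀: observed counts match expected distribution
H₁: observed counts differ from expected distribution
df = k - 1 = 4
χ² = Σ(O - E)²/E
   = (33 - 32.6)²/32.6 + (36 - 32.6)²/32.6 + (31 - 32.6)²/32.6 + (35 - 32.6)²/32.6 + (28 - 32.6)²/32.6
   = 0.005 + 0.355 + 0.079 + 0.177 + 0.649
   = 1.26
p-value = 0.8675

Since p-value > α = 0.1, we fail to reject H₀.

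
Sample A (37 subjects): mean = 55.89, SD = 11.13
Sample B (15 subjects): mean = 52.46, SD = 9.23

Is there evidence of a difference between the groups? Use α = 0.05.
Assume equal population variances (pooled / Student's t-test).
Student's two-sample t-test (equal variances):
H₀: μ₁ = μ₂
H₁: μ₁ ≠ μ₂
df = n₁ + n₂ - 2 = 50
Pooled variance s_p² = [(n₁-1)s₁² + (n₂-1)s₂²] / (n₁ + n₂ - 2) = [(36)(11.13²) + (14)(9.23²)] / 50 = 113.0454
SE = √(s_p²(1/n₁ + 1/n₂)) = √(113.0454 × (1/37 + 1/15)) = 3.2545
t = (x̄₁ - x̄₂) / SE = (55.89 - 52.46) / 3.2545 = 3.43 / 3.2545 = 1.054
p-value = 0.2970

Since p-value > α = 0.05, we fail to reject H₀.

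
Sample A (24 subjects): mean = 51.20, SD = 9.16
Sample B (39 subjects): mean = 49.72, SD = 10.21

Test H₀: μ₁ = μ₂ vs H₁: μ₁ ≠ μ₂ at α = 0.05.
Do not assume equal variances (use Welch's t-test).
Welch's two-sample t-test:
H₀: μ₁ = μ₂
H₁: μ₁ ≠ μ₂
s₁²/n₁ = 9.16²/24 = 3.4961,  s₂²/n₂ = 10.21²/39 = 2.6729
SE = √(s₁²/n₁ + s₂²/n₂) = √(3.4961 + 2.6729) = 2.4837
df (Welch-Satterthwaite) = (s₁²/n₁ + s₂²/n₂)² / [(s₁²/n₁)²/(n₁-1) + (s₂²/n₂)²/(n₂-1)] ≈ 52.90
t = (x̄₁ - x̄₂) / SE = (51.20 - 49.72) / 2.4837 = 1.48 / 2.4837 = 0.596
p-value = 0.5538

Since p-value > α = 0.05, we fail to reject H₀.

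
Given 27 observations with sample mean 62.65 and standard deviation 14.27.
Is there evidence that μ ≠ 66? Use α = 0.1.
One-sample t-test:
H₀: μ = 66
H₁: μ ≠ 66
df = n - 1 = 26
t = (x̄ - μ₀) / (s/√n) = (62.65 - 66) / (14.27/√27) = -1.220
p-value = 0.2335

Since p-value > α = 0.1, we fail to reject H₀.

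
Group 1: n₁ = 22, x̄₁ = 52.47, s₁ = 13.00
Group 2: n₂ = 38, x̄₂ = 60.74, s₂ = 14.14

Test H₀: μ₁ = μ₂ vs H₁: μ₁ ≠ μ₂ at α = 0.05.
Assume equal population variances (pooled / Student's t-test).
Student's two-sample t-test (equal variances):
H₀: μ₁ = μ₂
H₁: μ₁ ≠ μ₂
df = n₁ + n₂ - 2 = 58
Pooled variance s_p² = [(n₁-1)s₁² + (n₂-1)s₂²] / (n₁ + n₂ - 2) = [(21)(13.00²) + (37)(14.14²)] / 58 = 188.7373
SE = √(s_p²(1/n₁ + 1/n₂)) = √(188.7373 × (1/22 + 1/38)) = 3.6805
t = (x̄₁ - x̄₂) / SE = (52.47 - 60.74) / 3.6805 = -8.27 / 3.6805 = -2.247
p-value = 0.0285

Since p-value < α = 0.05, we reject H₀.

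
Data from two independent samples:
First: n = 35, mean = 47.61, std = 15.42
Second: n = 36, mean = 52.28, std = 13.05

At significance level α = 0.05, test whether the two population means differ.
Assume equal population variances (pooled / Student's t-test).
Student's two-sample t-test (equal variances):
H₀: μ₁ = μ₂
H₁: μ₁ ≠ μ₂
df = n₁ + n₂ - 2 = 69
Pooled variance s_p² = [(n₁-1)s₁² + (n₂-1)s₂²] / (n₁ + n₂ - 2) = [(34)(15.42²) + (35)(13.05²)] / 69 = 203.5505
SE = √(s_p²(1/n₁ + 1/n₂)) = √(203.5505 × (1/35 + 1/36)) = 3.3867
t = (x̄₁ - x̄₂) / SE = (47.61 - 52.28) / 3.3867 = -4.67 / 3.3867 = -1.379
p-value = 0.1724

Since p-value > α = 0.05, we fail to reject H₀.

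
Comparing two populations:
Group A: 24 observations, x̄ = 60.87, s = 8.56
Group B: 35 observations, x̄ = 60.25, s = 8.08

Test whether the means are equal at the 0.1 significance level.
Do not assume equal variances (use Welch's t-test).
Welch's two-sample t-test:
H₀: μ₁ = μ₂
H₁: μ₁ ≠ μ₂
s₁²/n₁ = 8.56²/24 = 3.0531,  s₂²/n₂ = 8.08²/35 = 1.8653
SE = √(s₁²/n₁ + s₂²/n₂) = √(3.0531 + 1.8653) = 2.2177
df (Welch-Satterthwaite) = (s₁²/n₁ + s₂²/n₂)² / [(s₁²/n₁)²/(n₁-1) + (s₂²/n₂)²/(n₂-1)] ≈ 47.66
t = (x̄₁ - x̄₂) / SE = (60.87 - 60.25) / 2.2177 = 0.62 / 2.2177 = 0.280
p-value = 0.7810

Since p-value > α = 0.1, we fail to reject H₀.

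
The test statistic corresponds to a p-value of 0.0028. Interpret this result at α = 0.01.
Since p = 0.0028 < α = 0.01, reject H₀.
There is sufficient evidence to reject the null hypothesis; the result is statistically significant at the 0.01 level.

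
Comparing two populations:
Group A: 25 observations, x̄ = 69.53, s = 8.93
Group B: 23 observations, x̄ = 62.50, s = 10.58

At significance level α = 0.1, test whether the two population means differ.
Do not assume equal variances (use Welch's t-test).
Welch's two-sample t-test:
H₀: μ₁ = μ₂
H₁: μ₁ ≠ μ₂
s₁²/n₁ = 8.93²/25 = 3.1898,  s₂²/n₂ = 10.58²/23 = 4.8668
SE = √(s₁²/n₁ + s₂²/n₂) = √(3.1898 + 4.8668) = 2.8384
df (Welch-Satterthwaite) = (s₁²/n₁ + s₂²/n₂)² / [(s₁²/n₁)²/(n₁-1) + (s₂²/n₂)²/(n₂-1)] ≈ 43.26
t = (x̄₁ - x̄₂) / SE = (69.53 - 62.50) / 2.8384 = 7.03 / 2.8384 = 2.477
p-value = 0.0172

Since p-value < α = 0.1, we reject H₀.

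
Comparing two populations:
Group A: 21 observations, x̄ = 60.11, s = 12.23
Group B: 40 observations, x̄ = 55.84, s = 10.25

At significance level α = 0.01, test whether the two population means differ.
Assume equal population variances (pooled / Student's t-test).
Student's two-sample t-test (equal variances):
H₀: μ₁ = μ₂
H₁: μ₁ ≠ μ₂
df = n₁ + n₂ - 2 = 59
Pooled variance s_p² = [(n₁-1)s₁² + (n₂-1)s₂²] / (n₁ + n₂ - 2) = [(20)(12.23²) + (39)(10.25²)] / 59 = 120.1508
SE = √(s_p²(1/n₁ + 1/n₂)) = √(120.1508 × (1/21 + 1/40)) = 2.9539
t = (x̄₁ - x̄₂) / SE = (60.11 - 55.84) / 2.9539 = 4.27 / 2.9539 = 1.446
p-value = 0.1536

Since p-value > α = 0.01, we fail to reject H₀.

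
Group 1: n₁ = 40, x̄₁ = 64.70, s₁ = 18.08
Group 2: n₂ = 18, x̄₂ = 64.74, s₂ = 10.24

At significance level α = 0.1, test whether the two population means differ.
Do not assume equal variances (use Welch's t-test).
Welch's two-sample t-test:
H₀: μ₁ = μ₂
H₁: μ₁ ≠ μ₂
s₁²/n₁ = 18.08²/40 = 8.1722,  s₂²/n₂ = 10.24²/18 = 5.8254
SE = √(s₁²/n₁ + s₂²/n₂) = √(8.1722 + 5.8254) = 3.7413
df (Welch-Satterthwaite) = (s₁²/n₁ + s₂²/n₂)² / [(s₁²/n₁)²/(n₁-1) + (s₂²/n₂)²/(n₂-1)] ≈ 52.83
t = (x̄₁ - x̄₂) / SE = (64.70 - 64.74) / 3.7413 = -0.04 / 3.7413 = -0.011
p-value = 0.9915

Since p-value > α = 0.1, we fail to reject H₀.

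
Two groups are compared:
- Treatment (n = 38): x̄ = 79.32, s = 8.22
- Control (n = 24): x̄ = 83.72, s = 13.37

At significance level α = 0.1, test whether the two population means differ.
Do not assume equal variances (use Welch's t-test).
Welch's two-sample t-test:
H₀: μ₁ = μ₂
H₁: μ₁ ≠ μ₂
s₁²/n₁ = 8.22²/38 = 1.7781,  s₂²/n₂ = 13.37²/24 = 7.4482
SE = √(s₁²/n₁ + s₂²/n₂) = √(1.7781 + 7.4482) = 3.0375
df (Welch-Satterthwaite) = (s₁²/n₁ + s₂²/n₂)² / [(s₁²/n₁)²/(n₁-1) + (s₂²/n₂)²/(n₂-1)] ≈ 34.08
t = (x̄₁ - x̄₂) / SE = (79.32 - 83.72) / 3.0375 = -4.40 / 3.0375 = -1.449
p-value = 0.1566

Since p-value > α = 0.1, we fail to reject H₀.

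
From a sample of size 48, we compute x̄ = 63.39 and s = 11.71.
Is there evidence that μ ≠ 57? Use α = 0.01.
One-sample t-test:
H₀: μ = 57
H₁: μ ≠ 57
df = n - 1 = 47
t = (x̄ - μ₀) / (s/√n) = (63.39 - 57) / (11.71/√48) = 3.781
p-value = 0.0004

Since p-value < α = 0.01, we reject H₀.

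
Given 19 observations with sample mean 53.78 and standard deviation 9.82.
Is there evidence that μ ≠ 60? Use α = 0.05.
One-sample t-test:
H₀: μ = 60
H₁: μ ≠ 60
df = n - 1 = 18
t = (x̄ - μ₀) / (s/√n) = (53.78 - 60) / (9.82/√19) = -2.761
p-value = 0.0129

Since p-value < α = 0.05, we reject H₀.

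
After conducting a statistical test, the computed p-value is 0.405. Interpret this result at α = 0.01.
Since p = 0.405 > α = 0.01, fail to reject H₀.
There is insufficient evidence to reject the null hypothesis; the result is not statistically significant at the 0.01 level.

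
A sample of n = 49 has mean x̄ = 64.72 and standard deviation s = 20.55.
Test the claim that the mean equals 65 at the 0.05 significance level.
One-sample t-test:
H₀: μ = 65
H₁: μ ≠ 65
df = n - 1 = 48
t = (x̄ - μ₀) / (s/√n) = (64.72 - 65) / (20.55/√49) = -0.095
p-value = 0.9244

Since p-value > α = 0.05, we fail to reject H₀.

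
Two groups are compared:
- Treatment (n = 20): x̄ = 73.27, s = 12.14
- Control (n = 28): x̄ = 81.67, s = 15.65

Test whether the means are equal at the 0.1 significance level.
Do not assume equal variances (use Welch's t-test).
Welch's two-sample t-test:
H₀: μ₁ = μ₂
H₁: μ₁ ≠ μ₂
s₁²/n₁ = 12.14²/20 = 7.3690,  s₂²/n₂ = 15.65²/28 = 8.7472
SE = √(s₁²/n₁ + s₂²/n₂) = √(7.3690 + 8.7472) = 4.0145
df (Welch-Satterthwaite) = (s₁²/n₁ + s₂²/n₂)² / [(s₁²/n₁)²/(n₁-1) + (s₂²/n₂)²/(n₂-1)] ≈ 45.63
t = (x̄₁ - x̄₂) / SE = (73.27 - 81.67) / 4.0145 = -8.40 / 4.0145 = -2.092
p-value = 0.0420

Since p-value < α = 0.1, we reject H₀.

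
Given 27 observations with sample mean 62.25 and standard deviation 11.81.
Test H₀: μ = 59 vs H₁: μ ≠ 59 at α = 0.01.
One-sample t-test:
H₀: μ = 59
H₁: μ ≠ 59
df = n - 1 = 26
t = (x̄ - μ₀) / (s/√n) = (62.25 - 59) / (11.81/√27) = 1.430
p-value = 0.1646

Since p-value > α = 0.01, we fail to reject H₀.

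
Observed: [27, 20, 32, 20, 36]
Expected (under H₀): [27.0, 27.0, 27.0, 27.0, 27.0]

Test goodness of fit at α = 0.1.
Chi-square goodness of fit test:
H₀: observed counts match expected distribution
H₁: observed counts differ from expected distribution
df = k - 1 = 4
χ² = Σ(O - E)²/E
   = (27 - 27.0)²/27.0 + (20 - 27.0)²/27.0 + (32 - 27.0)²/27.0 + (20 - 27.0)²/27.0 + (36 - 27.0)²/27.0
   = 0.000 + 1.815 + 0.926 + 1.815 + 3.000
   = 7.56
p-value = 0.1093

Since p-value > α = 0.1, we fail to reject H₀.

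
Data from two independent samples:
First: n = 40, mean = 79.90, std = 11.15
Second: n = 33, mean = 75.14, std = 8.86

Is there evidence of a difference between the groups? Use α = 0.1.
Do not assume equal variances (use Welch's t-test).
Welch's two-sample t-test:
H₀: μ₁ = μ₂
H₁: μ₁ ≠ μ₂
s₁²/n₁ = 11.15²/40 = 3.1081,  s₂²/n₂ = 8.86²/33 = 2.3788
SE = √(s₁²/n₁ + s₂²/n₂) = √(3.1081 + 2.3788) = 2.3424
df (Welch-Satterthwaite) = (s₁²/n₁ + s₂²/n₂)² / [(s₁²/n₁)²/(n₁-1) + (s₂²/n₂)²/(n₂-1)] ≈ 70.92
t = (x̄₁ - x̄₂) / SE = (79.90 - 75.14) / 2.3424 = 4.76 / 2.3424 = 2.032
p-value = 0.0459

Since p-value < α = 0.1, we reject H₀.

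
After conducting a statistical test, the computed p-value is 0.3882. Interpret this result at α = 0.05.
Since p = 0.3882 > α = 0.05, fail to reject H₀.
There is insufficient evidence to reject the null hypothesis; the result is not statistically significant at the 0.05 level.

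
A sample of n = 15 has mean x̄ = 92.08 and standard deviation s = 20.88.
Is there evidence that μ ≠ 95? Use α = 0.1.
One-sample t-test:
H₀: μ = 95
H₁: μ ≠ 95
df = n - 1 = 14
t = (x̄ - μ₀) / (s/√n) = (92.08 - 95) / (20.88/√15) = -0.542
p-value = 0.5966

Since p-value > α = 0.1, we fail to reject H₀.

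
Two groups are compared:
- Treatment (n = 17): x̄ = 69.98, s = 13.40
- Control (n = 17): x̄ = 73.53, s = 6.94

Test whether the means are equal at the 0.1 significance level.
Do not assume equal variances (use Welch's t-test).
Welch's two-sample t-test:
H₀: μ₁ = μ₂
H₁: μ₁ ≠ μ₂
s₁²/n₁ = 13.40²/17 = 10.5624,  s₂²/n₂ = 6.94²/17 = 2.8332
SE = √(s₁²/n₁ + s₂²/n₂) = √(10.5624 + 2.8332) = 3.6600
df (Welch-Satterthwaite) = (s₁²/n₁ + s₂²/n₂)² / [(s₁²/n₁)²/(n₁-1) + (s₂²/n₂)²/(n₂-1)] ≈ 24.01
t = (x̄₁ - x̄₂) / SE = (69.98 - 73.53) / 3.6600 = -3.55 / 3.6600 = -0.970
p-value = 0.3417

Since p-value > α = 0.1, we fail to reject H₀.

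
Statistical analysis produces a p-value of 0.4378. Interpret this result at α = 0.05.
Since p = 0.4378 > α = 0.05, fail to reject H₀.
There is insufficient evidence to reject the null hypothesis; the result is not statistically significant at the 0.05 level.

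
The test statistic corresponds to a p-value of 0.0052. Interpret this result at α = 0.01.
Since p = 0.0052 < α = 0.01, reject H₀.
There is sufficient evidence to reject the null hypothesis; the result is statistically significant at the 0.01 level.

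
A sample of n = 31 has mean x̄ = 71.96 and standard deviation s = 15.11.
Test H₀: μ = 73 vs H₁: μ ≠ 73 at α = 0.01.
One-sample t-test:
H₀: μ = 73
H₁: μ ≠ 73
df = n - 1 = 30
t = (x̄ - μ₀) / (s/√n) = (71.96 - 73) / (15.11/√31) = -0.383
p-value = 0.7043

Since p-value > α = 0.01, we fail to reject H₀.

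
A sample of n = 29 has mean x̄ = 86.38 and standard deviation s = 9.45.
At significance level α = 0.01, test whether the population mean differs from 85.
One-sample t-test:
H₀: μ = 85
H₁: μ ≠ 85
df = n - 1 = 28
t = (x̄ - μ₀) / (s/√n) = (86.38 - 85) / (9.45/√29) = 0.786
p-value = 0.4382

Since p-value > α = 0.01, we fail to reject H₀.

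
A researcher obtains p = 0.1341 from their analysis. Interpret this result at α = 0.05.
Since p = 0.1341 > α = 0.05, fail to reject H₀.
There is insufficient evidence to reject the null hypothesis; the result is not statistically significant at the 0.05 level.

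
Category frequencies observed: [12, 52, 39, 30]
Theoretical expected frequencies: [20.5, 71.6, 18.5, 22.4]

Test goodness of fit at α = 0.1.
Chi-square goodness of fit test:
H₀: observed counts match expected distribution
H₁: observed counts differ from expected distribution
df = k - 1 = 3
χ² = Σ(O - E)²/E
   = (12 - 20.5)²/20.5 + (52 - 71.6)²/71.6 + (39 - 18.5)²/18.5 + (30 - 22.4)²/22.4
   = 3.524 + 5.365 + 22.716 + 2.579
   = 34.18
p-value < 0.0001

Since p-value < α = 0.1, we reject H₀.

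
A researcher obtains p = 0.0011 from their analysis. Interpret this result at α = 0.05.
Since p = 0.0011 < α = 0.05, reject H₀.
There is sufficient evidence to reject the null hypothesis; the result is statistically significant at the 0.05 level.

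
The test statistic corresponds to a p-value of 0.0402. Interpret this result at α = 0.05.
Since p = 0.0402 < α = 0.05, reject H₀.
There is sufficient evidence to reject the null hypothesis; the result is statistically significant at the 0.05 level.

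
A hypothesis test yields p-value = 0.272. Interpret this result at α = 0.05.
Since p = 0.272 > α = 0.05, fail to reject H₀.
There is insufficient evidence to reject the null hypothesis; the result is not statistically significant at the 0.05 level.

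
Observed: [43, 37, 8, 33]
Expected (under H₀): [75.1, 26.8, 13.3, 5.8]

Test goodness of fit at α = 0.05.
Chi-square goodness of fit test:
H₀: observed counts match expected distribution
H₁: observed counts differ from expected distribution
df = k - 1 = 3
χ² = Σ(O - E)²/E
   = (43 - 75.1)²/75.1 + (37 - 26.8)²/26.8 + (8 - 13.3)²/13.3 + (33 - 5.8)²/5.8
   = 13.721 + 3.882 + 2.112 + 127.559
   = 147.27
p-value < 0.0001

Since p-value < α = 0.05, we reject H₀.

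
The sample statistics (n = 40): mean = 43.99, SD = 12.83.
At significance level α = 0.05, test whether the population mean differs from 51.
One-sample t-test:
H₀: μ = 51
H₁: μ ≠ 51
df = n - 1 = 39
t = (x̄ - μ₀) / (s/√n) = (43.99 - 51) / (12.83/√40) = -3.456
p-value = 0.0013

Since p-value < α = 0.05, we reject H₀.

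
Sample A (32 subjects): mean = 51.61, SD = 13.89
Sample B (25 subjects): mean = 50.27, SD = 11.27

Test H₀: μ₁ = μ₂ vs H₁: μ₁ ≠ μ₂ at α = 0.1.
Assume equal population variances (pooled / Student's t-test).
Student's two-sample t-test (equal variances):
H₀: μ₁ = μ₂
H₁: μ₁ ≠ μ₂
df = n₁ + n₂ - 2 = 55
Pooled variance s_p² = [(n₁-1)s₁² + (n₂-1)s₂²] / (n₁ + n₂ - 2) = [(31)(13.89²) + (24)(11.27²)] / 55 = 164.1674
SE = √(s_p²(1/n₁ + 1/n₂)) = √(164.1674 × (1/32 + 1/25)) = 3.4201
t = (x̄₁ - x̄₂) / SE = (51.61 - 50.27) / 3.4201 = 1.34 / 3.4201 = 0.392
p-value = 0.6967

Since p-value > α = 0.1, we fail to reject H₀.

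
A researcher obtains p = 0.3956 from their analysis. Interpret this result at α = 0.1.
Since p = 0.3956 > α = 0.1, fail to reject H₀.
There is insufficient evidence to reject the null hypothesis; the result is not statistically significant at the 0.1 level.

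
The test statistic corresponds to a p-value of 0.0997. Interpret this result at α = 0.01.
Since p = 0.0997 > α = 0.01, fail to reject H₀.
There is insufficient evidence to reject the null hypothesis; the result is not statistically significant at the 0.01 level.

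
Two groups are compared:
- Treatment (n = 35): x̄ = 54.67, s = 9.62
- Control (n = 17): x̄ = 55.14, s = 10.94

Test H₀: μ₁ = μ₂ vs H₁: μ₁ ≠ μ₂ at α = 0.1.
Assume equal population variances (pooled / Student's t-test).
Student's two-sample t-test (equal variances):
H₀: μ₁ = μ₂
H₁: μ₁ ≠ μ₂
df = n₁ + n₂ - 2 = 50
Pooled variance s_p² = [(n₁-1)s₁² + (n₂-1)s₂²] / (n₁ + n₂ - 2) = [(34)(9.62²) + (16)(10.94²)] / 50 = 101.2289
SE = √(s_p²(1/n₁ + 1/n₂)) = √(101.2289 × (1/35 + 1/17)) = 2.9744
t = (x̄₁ - x̄₂) / SE = (54.67 - 55.14) / 2.9744 = -0.47 / 2.9744 = -0.158
p-value = 0.8751

Since p-value > α = 0.1, we fail to reject H₀.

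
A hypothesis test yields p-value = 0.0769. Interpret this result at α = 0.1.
Since p = 0.0769 < α = 0.1, reject H₀.
There is sufficient evidence to reject the null hypothesis; the result is statistically significant at the 0.1 level.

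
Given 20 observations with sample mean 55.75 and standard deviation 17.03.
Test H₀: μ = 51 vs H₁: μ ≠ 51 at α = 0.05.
One-sample t-test:
H₀: μ = 51
H₁: μ ≠ 51
df = n - 1 = 19
t = (x̄ - μ₀) / (s/√n) = (55.75 - 51) / (17.03/√20) = 1.247
p-value = 0.2274

Since p-value > α = 0.05, we fail to reject H₀.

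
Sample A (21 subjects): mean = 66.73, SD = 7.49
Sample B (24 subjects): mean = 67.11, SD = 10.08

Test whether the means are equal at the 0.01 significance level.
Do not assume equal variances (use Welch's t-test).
Welch's two-sample t-test:
H₀: μ₁ = μ₂
H₁: μ₁ ≠ μ₂
s₁²/n₁ = 7.49²/21 = 2.6714,  s₂²/n₂ = 10.08²/24 = 4.2336
SE = √(s₁²/n₁ + s₂²/n₂) = √(2.6714 + 4.2336) = 2.6277
df (Welch-Satterthwaite) = (s₁²/n₁ + s₂²/n₂)² / [(s₁²/n₁)²/(n₁-1) + (s₂²/n₂)²/(n₂-1)] ≈ 41.97
t = (x̄₁ - x̄₂) / SE = (66.73 - 67.11) / 2.6277 = -0.38 / 2.6277 = -0.145
p-value = 0.8857

Since p-value > α = 0.01, we fail to reject H₀.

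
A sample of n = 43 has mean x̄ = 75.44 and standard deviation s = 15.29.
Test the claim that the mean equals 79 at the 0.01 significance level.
One-sample t-test:
H₀: μ = 79
H₁: μ ≠ 79
df = n - 1 = 42
t = (x̄ - μ₀) / (s/√n) = (75.44 - 79) / (15.29/√43) = -1.527
p-value = 0.1343

Since p-value > α = 0.01, we fail to reject H₀.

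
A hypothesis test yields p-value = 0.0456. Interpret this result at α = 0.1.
Since p = 0.0456 < α = 0.1, reject H₀.
There is sufficient evidence to reject the null hypothesis; the result is statistically significant at the 0.1 level.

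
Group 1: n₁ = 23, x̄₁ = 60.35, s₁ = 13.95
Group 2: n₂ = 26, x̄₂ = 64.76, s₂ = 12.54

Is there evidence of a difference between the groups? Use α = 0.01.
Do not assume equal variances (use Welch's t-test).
Welch's two-sample t-test:
H₀: μ₁ = μ₂
H₁: μ₁ ≠ μ₂
s₁²/n₁ = 13.95²/23 = 8.4610,  s₂²/n₂ = 12.54²/26 = 6.0481
SE = √(s₁²/n₁ + s₂²/n₂) = √(8.4610 + 6.0481) = 3.8091
df (Welch-Satterthwaite) = (s₁²/n₁ + s₂²/n₂)² / [(s₁²/n₁)²/(n₁-1) + (s₂²/n₂)²/(n₂-1)] ≈ 44.63
t = (x̄₁ - x̄₂) / SE = (60.35 - 64.76) / 3.8091 = -4.41 / 3.8091 = -1.158
p-value = 0.2531

Since p-value > α = 0.01, we fail to reject H₀.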